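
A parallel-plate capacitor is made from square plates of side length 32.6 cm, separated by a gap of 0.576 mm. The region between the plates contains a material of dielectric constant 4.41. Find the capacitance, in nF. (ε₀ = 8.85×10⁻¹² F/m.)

C ≈ 7.20 nF

A = (32.6 cm)² = 0.106 m².
C = κε₀A/d = 4.41 × 8.85×10⁻¹² × 0.106 / 5.76×10⁻⁴ = 7.20×10⁻⁹ F.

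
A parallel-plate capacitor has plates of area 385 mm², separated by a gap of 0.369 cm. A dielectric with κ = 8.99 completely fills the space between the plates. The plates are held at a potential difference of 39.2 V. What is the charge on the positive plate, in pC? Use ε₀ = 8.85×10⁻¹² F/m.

Q ≈ 325 pC

A = 385 mm² = 3.85×10⁻⁴ m².
C = κε₀A/d = 8.99 × 8.85×10⁻¹² × 3.85×10⁻⁴ / 3.69×10⁻³ = 8.30×10⁻¹² F.
Q = CV = 8.30×10⁻¹² × 39.2 = 3.25×10⁻¹⁰ C.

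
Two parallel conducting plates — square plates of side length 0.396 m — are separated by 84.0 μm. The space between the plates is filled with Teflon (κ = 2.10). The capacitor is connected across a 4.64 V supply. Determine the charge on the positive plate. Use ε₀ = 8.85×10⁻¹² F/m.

A = (0.396 m)² = 0.157 m².
C = κε₀A/d = 2.10 × 8.85×10⁻¹² × 0.157 / 8.40×10⁻⁵ = 3.47×10⁻⁸ F.
Q = CV = 3.47×10⁻⁸ × 4.64 = 1.61×10⁻⁷ C.

Q ≈ 161 nC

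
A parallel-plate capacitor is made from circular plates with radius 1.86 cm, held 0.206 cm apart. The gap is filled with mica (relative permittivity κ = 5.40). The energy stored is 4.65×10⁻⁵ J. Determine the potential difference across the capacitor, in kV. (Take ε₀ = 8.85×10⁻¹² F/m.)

1.92 kV

A = π(1.86 cm)² = 1.09×10⁻³ m².
C = κε₀A/d = 5.40 × 8.85×10⁻¹² × 1.09×10⁻³ / 2.06×10⁻³ = 2.52×10⁻¹¹ F.
V = √(2U/C) = √(2 × 4.65×10⁻⁵ / 2.52×10⁻¹¹) = 1.92×10³ V.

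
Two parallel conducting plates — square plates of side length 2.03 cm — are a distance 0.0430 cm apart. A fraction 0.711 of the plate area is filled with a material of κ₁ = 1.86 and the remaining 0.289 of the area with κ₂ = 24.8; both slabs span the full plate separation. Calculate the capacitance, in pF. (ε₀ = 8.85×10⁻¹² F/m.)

A = (2.03 cm)² = 4.12×10⁻⁴ m².
Side-by-side slabs ⇒ two capacitors in parallel, each spanning the full gap.
C₁ = κ₁ε₀A₁/d = 1.86 × 8.85×10⁻¹² × 2.93×10⁻⁴ / 4.30×10⁻⁴ = 1.12×10⁻¹¹ F.
C₂ = κ₂ε₀A₂/d = 24.8 × 8.85×10⁻¹² × 1.19×10⁻⁴ / 4.30×10⁻⁴ = 6.08×10⁻¹¹ F.
C = C₁ + C₂ = 7.20×10⁻¹¹ F.

72.0 pF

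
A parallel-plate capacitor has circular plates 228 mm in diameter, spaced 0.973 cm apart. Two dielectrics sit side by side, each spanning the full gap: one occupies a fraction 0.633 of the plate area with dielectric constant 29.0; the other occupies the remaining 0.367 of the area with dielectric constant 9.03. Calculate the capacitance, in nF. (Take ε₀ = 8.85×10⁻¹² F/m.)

A = π(228/2 mm)² = 4.08×10⁻² m².
Side-by-side slabs ⇒ two capacitors in parallel, each spanning the full gap.
C₁ = κ₁ε₀A₁/d = 29.0 × 8.85×10⁻¹² × 2.58×10⁻² / 9.73×10⁻³ = 6.82×10⁻¹⁰ F.
C₂ = κ₂ε₀A₂/d = 9.03 × 8.85×10⁻¹² × 1.50×10⁻² / 9.73×10⁻³ = 1.23×10⁻¹⁰ F.
C = C₁ + C₂ = 8.05×10⁻¹⁰ F.

0.805 nF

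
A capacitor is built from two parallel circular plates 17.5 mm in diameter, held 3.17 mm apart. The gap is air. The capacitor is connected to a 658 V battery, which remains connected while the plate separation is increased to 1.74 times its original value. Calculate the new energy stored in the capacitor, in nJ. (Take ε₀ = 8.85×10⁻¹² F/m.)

A = π(17.5/2 mm)² = 2.41×10⁻⁴ m².
Initially C₁ = ε₀A/d = 8.85×10⁻¹² × 2.41×10⁻⁴ / 3.17×10⁻³ = 6.72×10⁻¹³ F.
U₁ = 1.45×10⁻⁷ J.
Battery connected ⇒ V is held fixed. C₂ = 0.575 C₁ and U = ½CV², so U₂/U₁ = C₂/C₁ = 0.575.
U₂ = 0.575 × 1.45×10⁻⁷ = 8.35×10⁻⁸ J.

U ≈ 83.5 nJ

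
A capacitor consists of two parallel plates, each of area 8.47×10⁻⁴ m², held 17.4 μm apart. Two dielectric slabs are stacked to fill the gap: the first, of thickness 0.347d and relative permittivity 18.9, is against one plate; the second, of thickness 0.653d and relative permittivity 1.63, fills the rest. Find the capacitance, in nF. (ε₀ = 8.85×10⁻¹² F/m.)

Stacked slabs ⇒ two capacitors in series, each with the full plate area.
C₁ = κ₁ε₀A/d₁ = 18.9 × 8.85×10⁻¹² × 8.47×10⁻⁴ / 6.04×10⁻⁶ = 2.35×10⁻⁸ F.
C₂ = κ₂ε₀A/d₂ = 1.63 × 8.85×10⁻¹² × 8.47×10⁻⁴ / 1.14×10⁻⁵ = 1.08×10⁻⁹ F.
C = (1/C₁ + 1/C₂)⁻¹ = 1.03×10⁻⁹ F.

1.03 nF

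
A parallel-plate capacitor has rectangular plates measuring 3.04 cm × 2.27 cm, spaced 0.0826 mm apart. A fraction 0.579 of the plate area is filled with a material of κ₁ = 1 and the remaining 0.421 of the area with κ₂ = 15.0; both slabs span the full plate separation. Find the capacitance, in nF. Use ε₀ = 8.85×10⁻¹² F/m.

A = 3.04 × 2.27 cm² = 6.90×10⁻⁴ m².
Side-by-side slabs ⇒ two capacitors in parallel, each spanning the full gap.
C₁ = κ₁ε₀A₁/d = 1.00 × 8.85×10⁻¹² × 4.00×10⁻⁴ / 8.26×10⁻⁵ = 4.28×10⁻¹¹ F.
C₂ = κ₂ε₀A₂/d = 15.0 × 8.85×10⁻¹² × 2.91×10⁻⁴ / 8.26×10⁻⁵ = 4.67×10⁻¹⁰ F.
C = C₁ + C₂ = 5.10×10⁻¹⁰ F.

C ≈ 0.510 nF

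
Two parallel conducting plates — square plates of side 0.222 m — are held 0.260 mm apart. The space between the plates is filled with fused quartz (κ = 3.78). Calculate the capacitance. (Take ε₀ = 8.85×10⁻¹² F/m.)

6.34 nF

A = (0.222 m)² = 4.93×10⁻² m².
C = κε₀A/d = 3.78 × 8.85×10⁻¹² × 4.93×10⁻² / 2.60×10⁻⁴ = 6.34×10⁻⁹ F.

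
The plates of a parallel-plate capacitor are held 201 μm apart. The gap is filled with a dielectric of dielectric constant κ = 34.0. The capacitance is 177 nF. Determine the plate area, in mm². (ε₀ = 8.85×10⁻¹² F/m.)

1.18×10⁵ mm²

A = Cd/(κε₀) = 1.77×10⁻⁷ × 2.01×10⁻⁴ / (34.0 × 8.85×10⁻¹²) = 0.118 m².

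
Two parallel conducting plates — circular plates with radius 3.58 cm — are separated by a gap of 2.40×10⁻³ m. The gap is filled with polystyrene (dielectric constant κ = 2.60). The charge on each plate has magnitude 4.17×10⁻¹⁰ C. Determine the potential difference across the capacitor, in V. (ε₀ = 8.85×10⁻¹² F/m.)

A = π(3.58 cm)² = 4.03×10⁻³ m².
C = κε₀A/d = 2.60 × 8.85×10⁻¹² × 4.03×10⁻³ / 2.40×10⁻³ = 3.86×10⁻¹¹ F.
V = Q/C = 4.17×10⁻¹⁰ / 3.86×10⁻¹¹ = 10.8 V.

V ≈ 10.8 V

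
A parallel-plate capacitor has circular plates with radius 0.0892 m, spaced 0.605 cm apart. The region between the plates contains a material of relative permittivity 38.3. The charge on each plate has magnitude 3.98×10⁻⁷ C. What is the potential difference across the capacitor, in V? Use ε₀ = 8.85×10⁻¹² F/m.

A = π(0.0892 m)² = 2.50×10⁻² m².
C = κε₀A/d = 38.3 × 8.85×10⁻¹² × 2.50×10⁻² / 6.05×10⁻³ = 1.40×10⁻⁹ F.
V = Q/C = 3.98×10⁻⁷ / 1.40×10⁻⁹ = 2.84×10² V.

V ≈ 284 V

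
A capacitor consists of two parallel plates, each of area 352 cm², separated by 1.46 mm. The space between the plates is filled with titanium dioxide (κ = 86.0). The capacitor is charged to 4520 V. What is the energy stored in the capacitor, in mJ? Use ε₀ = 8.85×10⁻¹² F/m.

U ≈ 187 mJ

A = 352 cm² = 3.52×10⁻² m².
C = κε₀A/d = 86.0 × 8.85×10⁻¹² × 3.52×10⁻² / 1.46×10⁻³ = 1.83×10⁻⁸ F.
U = ½CV² = ½ × 1.83×10⁻⁸ × (4520)² = 0.187 J.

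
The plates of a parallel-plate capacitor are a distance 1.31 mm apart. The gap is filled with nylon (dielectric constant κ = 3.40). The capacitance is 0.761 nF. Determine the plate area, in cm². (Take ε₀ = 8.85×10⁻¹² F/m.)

A = Cd/(κε₀) = 7.61×10⁻¹⁰ × 1.31×10⁻³ / (3.40 × 8.85×10⁻¹²) = 3.31×10⁻² m².

A ≈ 331 cm²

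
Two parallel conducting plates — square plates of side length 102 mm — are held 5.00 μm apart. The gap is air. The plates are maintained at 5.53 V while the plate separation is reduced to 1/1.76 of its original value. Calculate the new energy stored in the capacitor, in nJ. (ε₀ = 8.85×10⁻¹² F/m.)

A = (102 mm)² = 1.04×10⁻² m².
Initially C₁ = ε₀A/d = 8.85×10⁻¹² × 1.04×10⁻² / 5.00×10⁻⁶ = 1.84×10⁻⁸ F.
U₁ = 2.82×10⁻⁷ J.
Battery connected ⇒ V is held fixed. C₂ = 1.76 C₁ and U = ½CV², so U₂/U₁ = C₂/C₁ = 1.76.
U₂ = 1.76 × 2.82×10⁻⁷ = 4.96×10⁻⁷ J.

U ≈ 496 nJ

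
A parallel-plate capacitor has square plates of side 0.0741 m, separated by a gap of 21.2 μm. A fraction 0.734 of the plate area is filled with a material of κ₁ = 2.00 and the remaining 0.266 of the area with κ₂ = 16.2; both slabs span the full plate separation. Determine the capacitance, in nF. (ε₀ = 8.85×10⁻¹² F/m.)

A = (0.0741 m)² = 5.49×10⁻³ m².
Side-by-side slabs ⇒ two capacitors in parallel, each spanning the full gap.
C₁ = κ₁ε₀A₁/d = 2.00 × 8.85×10⁻¹² × 4.03×10⁻³ / 2.12×10⁻⁵ = 3.36×10⁻⁹ F.
C₂ = κ₂ε₀A₂/d = 16.2 × 8.85×10⁻¹² × 1.46×10⁻³ / 2.12×10⁻⁵ = 9.88×10⁻⁹ F.
C = C₁ + C₂ = 1.32×10⁻⁸ F.

C ≈ 13.2 nF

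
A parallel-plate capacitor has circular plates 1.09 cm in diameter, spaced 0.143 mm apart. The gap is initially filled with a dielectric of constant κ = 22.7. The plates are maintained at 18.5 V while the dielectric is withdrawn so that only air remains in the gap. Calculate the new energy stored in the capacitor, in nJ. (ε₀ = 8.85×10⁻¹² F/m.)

U ≈ 0.988 nJ

A = π(1.09/2 cm)² = 9.33×10⁻⁵ m².
Initially C₁ = κε₀A/d = 22.7 × 8.85×10⁻¹² × 9.33×10⁻⁵ / 1.43×10⁻⁴ = 1.31×10⁻¹⁰ F.
U₁ = 2.24×10⁻⁸ J.
Battery connected ⇒ V is held fixed. C₂ = 0.0441 C₁ and U = ½CV², so U₂/U₁ = C₂/C₁ = 0.0441.
U₂ = 0.0441 × 2.24×10⁻⁸ = 9.88×10⁻¹⁰ J.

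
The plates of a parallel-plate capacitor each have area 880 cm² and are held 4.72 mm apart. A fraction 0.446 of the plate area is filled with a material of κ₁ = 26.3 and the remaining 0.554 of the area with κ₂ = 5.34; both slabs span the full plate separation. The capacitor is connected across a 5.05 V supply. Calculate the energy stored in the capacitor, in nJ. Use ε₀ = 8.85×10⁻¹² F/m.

U ≈ 30.9 nJ

A = 880 cm² = 8.80×10⁻² m².
Side-by-side slabs ⇒ two capacitors in parallel, each spanning the full gap.
C₁ = κ₁ε₀A₁/d = 26.3 × 8.85×10⁻¹² × 3.92×10⁻² / 4.72×10⁻³ = 1.94×10⁻⁹ F.
C₂ = κ₂ε₀A₂/d = 5.34 × 8.85×10⁻¹² × 4.88×10⁻² / 4.72×10⁻³ = 4.88×10⁻¹⁰ F.
C = C₁ + C₂ = 2.42×10⁻⁹ F.
U = ½CV² = ½ × 2.42×10⁻⁹ × (5.05)² = 3.09×10⁻⁸ J.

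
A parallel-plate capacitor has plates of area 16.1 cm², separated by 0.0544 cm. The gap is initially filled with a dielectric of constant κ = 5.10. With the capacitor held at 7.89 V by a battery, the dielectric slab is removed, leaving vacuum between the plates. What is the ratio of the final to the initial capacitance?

C = κε₀A/d scales with κ, so C₂/C₁ = 1/κ = 1/5.10 = 0.196.

C₂/C₁ ≈ 0.196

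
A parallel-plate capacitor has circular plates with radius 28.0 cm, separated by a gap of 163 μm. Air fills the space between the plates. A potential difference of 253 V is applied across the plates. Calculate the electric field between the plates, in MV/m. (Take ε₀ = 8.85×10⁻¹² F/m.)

E = V/d = 253 / 1.63×10⁻⁴ = 1.55×10⁶ V/m.

E ≈ 1.55 MV/m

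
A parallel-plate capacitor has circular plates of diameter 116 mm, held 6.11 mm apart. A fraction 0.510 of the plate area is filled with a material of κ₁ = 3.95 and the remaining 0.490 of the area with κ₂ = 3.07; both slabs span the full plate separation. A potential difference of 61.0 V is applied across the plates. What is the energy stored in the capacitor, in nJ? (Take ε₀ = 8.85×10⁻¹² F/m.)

100 nJ

A = π(116/2 mm)² = 1.06×10⁻² m².
Side-by-side slabs ⇒ two capacitors in parallel, each spanning the full gap.
C₁ = κ₁ε₀A₁/d = 3.95 × 8.85×10⁻¹² × 5.39×10⁻³ / 6.11×10⁻³ = 3.08×10⁻¹¹ F.
C₂ = κ₂ε₀A₂/d = 3.07 × 8.85×10⁻¹² × 5.18×10⁻³ / 6.11×10⁻³ = 2.30×10⁻¹¹ F.
C = C₁ + C₂ = 5.39×10⁻¹¹ F.
U = ½CV² = ½ × 5.39×10⁻¹¹ × (61.0)² = 1.00×10⁻⁷ J.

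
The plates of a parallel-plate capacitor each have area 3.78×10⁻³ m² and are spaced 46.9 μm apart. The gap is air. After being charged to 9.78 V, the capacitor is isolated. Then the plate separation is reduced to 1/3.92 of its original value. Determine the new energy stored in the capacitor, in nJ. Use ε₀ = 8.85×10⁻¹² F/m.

Initially C₁ = ε₀A/d = 8.85×10⁻¹² × 3.78×10⁻³ / 4.69×10⁻⁵ = 7.13×10⁻¹⁰ F.
U₁ = 3.41×10⁻⁸ J.
Isolated ⇒ Q is held fixed. C₂ = 3.92 C₁ and U = Q²/(2C), so U₂/U₁ = C₁/C₂ = 0.255.
U₂ = 0.255 × 3.41×10⁻⁸ = 8.70×10⁻⁹ J.

8.70 nJ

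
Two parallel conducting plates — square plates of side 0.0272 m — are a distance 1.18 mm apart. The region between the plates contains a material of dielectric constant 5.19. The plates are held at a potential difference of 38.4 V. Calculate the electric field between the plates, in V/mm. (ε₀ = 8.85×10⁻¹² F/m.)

E = V/d = 38.4 / 1.18×10⁻³ = 3.25×10⁴ V/m.

32.5 V/mm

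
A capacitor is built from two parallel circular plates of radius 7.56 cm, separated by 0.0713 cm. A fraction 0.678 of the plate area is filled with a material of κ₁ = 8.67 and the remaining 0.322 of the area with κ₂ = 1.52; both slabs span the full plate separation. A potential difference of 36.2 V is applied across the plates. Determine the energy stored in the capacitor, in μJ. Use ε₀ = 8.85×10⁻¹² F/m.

U ≈ 0.930 μJ

A = π(7.56 cm)² = 1.80×10⁻² m².
Side-by-side slabs ⇒ two capacitors in parallel, each spanning the full gap.
C₁ = κ₁ε₀A₁/d = 8.67 × 8.85×10⁻¹² × 1.22×10⁻² / 7.13×10⁻⁴ = 1.31×10⁻⁹ F.
C₂ = κ₂ε₀A₂/d = 1.52 × 8.85×10⁻¹² × 5.78×10⁻³ / 7.13×10⁻⁴ = 1.09×10⁻¹⁰ F.
C = C₁ + C₂ = 1.42×10⁻⁹ F.
U = ½CV² = ½ × 1.42×10⁻⁹ × (36.2)² = 9.30×10⁻⁷ J.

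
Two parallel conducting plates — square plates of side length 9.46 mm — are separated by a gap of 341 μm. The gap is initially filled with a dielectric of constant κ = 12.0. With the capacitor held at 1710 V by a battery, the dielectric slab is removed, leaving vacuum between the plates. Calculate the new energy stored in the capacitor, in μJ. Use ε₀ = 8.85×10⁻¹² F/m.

A = (9.46 mm)² = 8.95×10⁻⁵ m².
Initially C₁ = κε₀A/d = 12.0 × 8.85×10⁻¹² × 8.95×10⁻⁵ / 3.41×10⁻⁴ = 2.79×10⁻¹¹ F.
U₁ = 4.07×10⁻⁵ J.
Battery connected ⇒ V is held fixed. C₂ = 0.0833 C₁ and U = ½CV², so U₂/U₁ = C₂/C₁ = 0.0833.
U₂ = 0.0833 × 4.07×10⁻⁵ = 3.40×10⁻⁶ J.

U ≈ 3.40 μJ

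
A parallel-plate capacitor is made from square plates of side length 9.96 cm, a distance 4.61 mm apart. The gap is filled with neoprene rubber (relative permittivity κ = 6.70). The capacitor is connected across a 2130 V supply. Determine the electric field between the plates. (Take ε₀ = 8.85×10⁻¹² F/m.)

E = V/d = 2130 / 4.61×10⁻³ = 4.62×10⁵ V/m.

E ≈ 462 V/mm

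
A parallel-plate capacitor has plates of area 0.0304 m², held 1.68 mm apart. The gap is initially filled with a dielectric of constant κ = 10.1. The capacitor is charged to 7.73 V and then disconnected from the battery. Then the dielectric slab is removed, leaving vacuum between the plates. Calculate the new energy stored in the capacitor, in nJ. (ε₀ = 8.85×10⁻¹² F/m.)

488 nJ

Initially C₁ = κε₀A/d = 10.1 × 8.85×10⁻¹² × 3.04×10⁻² / 1.68×10⁻³ = 1.62×10⁻⁹ F.
U₁ = 4.83×10⁻⁸ J.
Isolated ⇒ Q is held fixed. C₂ = 0.0990 C₁ and U = Q²/(2C), so U₂/U₁ = C₁/C₂ = 10.1.
U₂ = 10.1 × 4.83×10⁻⁸ = 4.88×10⁻⁷ J.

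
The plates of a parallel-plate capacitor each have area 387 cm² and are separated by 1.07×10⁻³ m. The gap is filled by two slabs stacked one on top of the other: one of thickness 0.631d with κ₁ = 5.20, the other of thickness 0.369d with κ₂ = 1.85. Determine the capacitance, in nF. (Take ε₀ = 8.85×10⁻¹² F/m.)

0.998 nF

A = 387 cm² = 3.87×10⁻² m².
Stacked slabs ⇒ two capacitors in series, each with the full plate area.
C₁ = κ₁ε₀A/d₁ = 5.20 × 8.85×10⁻¹² × 3.87×10⁻² / 6.75×10⁻⁴ = 2.64×10⁻⁹ F.
C₂ = κ₂ε₀A/d₂ = 1.85 × 8.85×10⁻¹² × 3.87×10⁻² / 3.95×10⁻⁴ = 1.60×10⁻⁹ F.
C = (1/C₁ + 1/C₂)⁻¹ = 9.98×10⁻¹⁰ F.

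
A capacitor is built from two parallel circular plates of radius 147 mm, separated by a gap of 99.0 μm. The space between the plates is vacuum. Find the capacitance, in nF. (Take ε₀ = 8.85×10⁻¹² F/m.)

C ≈ 6.07 nF

A = π(147 mm)² = 6.79×10⁻² m².
C = ε₀A/d = 8.85×10⁻¹² × 6.79×10⁻² / 9.90×10⁻⁵ = 6.07×10⁻⁹ F.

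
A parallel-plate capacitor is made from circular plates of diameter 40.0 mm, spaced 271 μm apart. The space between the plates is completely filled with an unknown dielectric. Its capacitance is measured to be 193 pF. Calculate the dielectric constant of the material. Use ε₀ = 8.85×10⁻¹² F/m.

A = π(40.0/2 mm)² = 1.26×10⁻³ m².
κ = Cd/(ε₀A) = 1.93×10⁻¹⁰ × 2.71×10⁻⁴ / (8.85×10⁻¹² × 1.26×10⁻³) = 4.70.

4.70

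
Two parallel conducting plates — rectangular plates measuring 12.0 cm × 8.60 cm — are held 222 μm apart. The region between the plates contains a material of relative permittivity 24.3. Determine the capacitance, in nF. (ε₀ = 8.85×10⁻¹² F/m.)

10.00 nF

A = 12.0 × 8.60 cm² = 1.03×10⁻² m².
C = κε₀A/d = 24.3 × 8.85×10⁻¹² × 1.03×10⁻² / 2.22×10⁻⁴ = 10.00×10⁻⁹ F.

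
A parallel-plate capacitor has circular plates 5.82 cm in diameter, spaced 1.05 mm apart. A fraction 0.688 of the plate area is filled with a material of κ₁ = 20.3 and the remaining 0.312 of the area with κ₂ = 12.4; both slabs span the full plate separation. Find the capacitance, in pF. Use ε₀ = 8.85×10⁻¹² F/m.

C ≈ 400 pF

A = π(5.82/2 cm)² = 2.66×10⁻³ m².
Side-by-side slabs ⇒ two capacitors in parallel, each spanning the full gap.
C₁ = κ₁ε₀A₁/d = 20.3 × 8.85×10⁻¹² × 1.83×10⁻³ / 1.05×10⁻³ = 3.13×10⁻¹⁰ F.
C₂ = κ₂ε₀A₂/d = 12.4 × 8.85×10⁻¹² × 8.30×10⁻⁴ / 1.05×10⁻³ = 8.67×10⁻¹¹ F.
C = C₁ + C₂ = 4.00×10⁻¹⁰ F.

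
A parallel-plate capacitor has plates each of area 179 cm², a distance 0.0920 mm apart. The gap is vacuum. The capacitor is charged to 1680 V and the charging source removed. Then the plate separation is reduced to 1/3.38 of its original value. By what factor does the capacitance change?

C₂/C₁ ≈ 3.38

C = ε₀A/d scales as 1/d, so C₂/C₁ = d₁/d₂ = 3.38.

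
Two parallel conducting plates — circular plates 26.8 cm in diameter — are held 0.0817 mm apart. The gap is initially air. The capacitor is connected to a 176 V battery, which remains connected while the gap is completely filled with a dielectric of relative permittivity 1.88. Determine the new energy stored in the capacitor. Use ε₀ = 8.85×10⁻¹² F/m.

U ≈ 178 μJ

A = π(26.8/2 cm)² = 5.64×10⁻² m².
Initially C₁ = ε₀A/d = 8.85×10⁻¹² × 5.64×10⁻² / 8.17×10⁻⁵ = 6.11×10⁻⁹ F.
U₁ = 9.46×10⁻⁵ J.
Battery connected ⇒ V is held fixed. C₂ = 1.88 C₁ and U = ½CV², so U₂/U₁ = C₂/C₁ = 1.88.
U₂ = 1.88 × 9.46×10⁻⁵ = 1.78×10⁻⁴ J.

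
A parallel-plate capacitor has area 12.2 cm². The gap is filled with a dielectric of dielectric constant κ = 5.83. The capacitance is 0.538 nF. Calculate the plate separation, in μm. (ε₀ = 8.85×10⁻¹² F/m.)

d ≈ 117 μm

A = 12.2 cm² = 1.22×10⁻³ m².
d = κε₀A/C = 5.83 × 8.85×10⁻¹² × 1.22×10⁻³ / 5.38×10⁻¹⁰ = 1.17×10⁻⁴ m.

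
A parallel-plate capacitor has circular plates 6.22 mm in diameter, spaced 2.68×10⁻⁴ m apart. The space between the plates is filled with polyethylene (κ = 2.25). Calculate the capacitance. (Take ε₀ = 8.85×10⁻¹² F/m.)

A = π(6.22/2 mm)² = 3.04×10⁻⁵ m².
C = κε₀A/d = 2.25 × 8.85×10⁻¹² × 3.04×10⁻⁵ / 2.68×10⁻⁴ = 2.26×10⁻¹² F.

2.26 pF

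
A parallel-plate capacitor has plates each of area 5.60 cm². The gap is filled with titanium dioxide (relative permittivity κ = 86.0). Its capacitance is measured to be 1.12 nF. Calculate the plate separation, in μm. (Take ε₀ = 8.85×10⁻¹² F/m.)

A = 5.60 cm² = 5.60×10⁻⁴ m².
d = κε₀A/C = 86.0 × 8.85×10⁻¹² × 5.60×10⁻⁴ / 1.12×10⁻⁹ = 3.81×10⁻⁴ m.

d ≈ 381 μm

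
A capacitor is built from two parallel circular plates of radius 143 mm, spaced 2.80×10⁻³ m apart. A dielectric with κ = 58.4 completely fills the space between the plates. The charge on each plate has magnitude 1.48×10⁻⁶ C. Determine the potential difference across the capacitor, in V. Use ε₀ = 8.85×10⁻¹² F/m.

V ≈ 125 V

A = π(143 mm)² = 6.42×10⁻² m².
C = κε₀A/d = 58.4 × 8.85×10⁻¹² × 6.42×10⁻² / 2.80×10⁻³ = 1.19×10⁻⁸ F.
V = Q/C = 1.48×10⁻⁶ / 1.19×10⁻⁸ = 1.25×10² V.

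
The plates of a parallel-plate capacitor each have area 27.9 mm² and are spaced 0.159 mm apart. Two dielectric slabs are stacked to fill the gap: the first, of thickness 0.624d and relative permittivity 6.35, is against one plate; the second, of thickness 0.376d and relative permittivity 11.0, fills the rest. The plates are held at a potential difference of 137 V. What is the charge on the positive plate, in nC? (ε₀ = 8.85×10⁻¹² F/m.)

A = 27.9 mm² = 2.79×10⁻⁵ m².
Stacked slabs ⇒ two capacitors in series, each with the full plate area.
C₁ = κ₁ε₀A/d₁ = 6.35 × 8.85×10⁻¹² × 2.79×10⁻⁵ / 9.92×10⁻⁵ = 1.58×10⁻¹¹ F.
C₂ = κ₂ε₀A/d₂ = 11.0 × 8.85×10⁻¹² × 2.79×10⁻⁵ / 5.98×10⁻⁵ = 4.54×10⁻¹¹ F.
C = (1/C₁ + 1/C₂)⁻¹ = 1.17×10⁻¹¹ F.
Q = CV = 1.17×10⁻¹¹ × 137 = 1.61×10⁻⁹ C.

Q ≈ 1.61 nC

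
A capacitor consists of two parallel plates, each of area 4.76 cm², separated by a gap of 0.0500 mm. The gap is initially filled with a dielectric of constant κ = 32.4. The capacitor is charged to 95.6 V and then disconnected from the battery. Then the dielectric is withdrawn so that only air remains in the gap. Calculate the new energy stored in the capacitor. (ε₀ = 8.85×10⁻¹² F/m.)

404 μJ

A = 4.76 cm² = 4.76×10⁻⁴ m².
Initially C₁ = κε₀A/d = 32.4 × 8.85×10⁻¹² × 4.76×10⁻⁴ / 5.00×10⁻⁵ = 2.73×10⁻⁹ F.
U₁ = 1.25×10⁻⁵ J.
Isolated ⇒ Q is held fixed. C₂ = 0.0309 C₁ and U = Q²/(2C), so U₂/U₁ = C₁/C₂ = 32.4.
U₂ = 32.4 × 1.25×10⁻⁵ = 4.04×10⁻⁴ J.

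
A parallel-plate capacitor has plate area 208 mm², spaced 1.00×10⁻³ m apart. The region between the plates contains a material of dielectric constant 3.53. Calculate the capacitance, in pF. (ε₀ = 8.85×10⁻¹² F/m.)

A = 208 mm² = 2.08×10⁻⁴ m².
C = κε₀A/d = 3.53 × 8.85×10⁻¹² × 2.08×10⁻⁴ / 1.00×10⁻³ = 6.50×10⁻¹² F.

6.50 pF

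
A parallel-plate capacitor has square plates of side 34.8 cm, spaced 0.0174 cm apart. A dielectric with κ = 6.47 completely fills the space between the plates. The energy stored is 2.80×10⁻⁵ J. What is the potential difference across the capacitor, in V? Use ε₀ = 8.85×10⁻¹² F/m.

A = (34.8 cm)² = 0.121 m².
C = κε₀A/d = 6.47 × 8.85×10⁻¹² × 0.121 / 1.74×10⁻⁴ = 3.99×10⁻⁸ F.
V = √(2U/C) = √(2 × 2.80×10⁻⁵ / 3.99×10⁻⁸) = 37.5 V.

37.5 V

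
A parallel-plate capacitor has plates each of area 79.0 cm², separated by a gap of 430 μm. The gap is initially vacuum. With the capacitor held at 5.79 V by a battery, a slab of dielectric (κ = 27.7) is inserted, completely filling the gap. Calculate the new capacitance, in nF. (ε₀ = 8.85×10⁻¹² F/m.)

C ≈ 4.50 nF

A = 79.0 cm² = 7.90×10⁻³ m².
Initially C₁ = ε₀A/d = 8.85×10⁻¹² × 7.90×10⁻³ / 4.30×10⁻⁴ = 1.63×10⁻¹⁰ F.
C = κε₀A/d scales with κ, so C₂/C₁ = κ = 27.7.
C₂ = 27.7 × 1.63×10⁻¹⁰ = 4.50×10⁻⁹ F.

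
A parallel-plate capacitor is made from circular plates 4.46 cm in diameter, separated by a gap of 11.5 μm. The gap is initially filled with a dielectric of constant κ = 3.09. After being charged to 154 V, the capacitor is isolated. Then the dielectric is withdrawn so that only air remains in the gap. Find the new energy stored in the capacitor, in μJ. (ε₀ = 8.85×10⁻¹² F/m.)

A = π(4.46/2 cm)² = 1.56×10⁻³ m².
Initially C₁ = κε₀A/d = 3.09 × 8.85×10⁻¹² × 1.56×10⁻³ / 1.15×10⁻⁵ = 3.72×10⁻⁹ F.
U₁ = 4.41×10⁻⁵ J.
Isolated ⇒ Q is held fixed. C₂ = 0.324 C₁ and U = Q²/(2C), so U₂/U₁ = C₁/C₂ = 3.09.
U₂ = 3.09 × 4.41×10⁻⁵ = 1.36×10⁻⁴ J.

136 μJ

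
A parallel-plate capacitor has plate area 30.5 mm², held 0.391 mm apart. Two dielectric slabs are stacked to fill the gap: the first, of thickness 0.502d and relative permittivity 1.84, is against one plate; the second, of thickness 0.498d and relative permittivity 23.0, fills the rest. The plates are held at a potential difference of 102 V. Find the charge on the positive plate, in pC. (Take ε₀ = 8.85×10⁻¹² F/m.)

A = 30.5 mm² = 3.05×10⁻⁵ m².
Stacked slabs ⇒ two capacitors in series, each with the full plate area.
C₁ = κ₁ε₀A/d₁ = 1.84 × 8.85×10⁻¹² × 3.05×10⁻⁵ / 1.96×10⁻⁴ = 2.53×10⁻¹² F.
C₂ = κ₂ε₀A/d₂ = 23.0 × 8.85×10⁻¹² × 3.05×10⁻⁵ / 1.95×10⁻⁴ = 3.19×10⁻¹¹ F.
C = (1/C₁ + 1/C₂)⁻¹ = 2.34×10⁻¹² F.
Q = CV = 2.34×10⁻¹² × 102 = 2.39×10⁻¹⁰ C.

Q ≈ 239 pC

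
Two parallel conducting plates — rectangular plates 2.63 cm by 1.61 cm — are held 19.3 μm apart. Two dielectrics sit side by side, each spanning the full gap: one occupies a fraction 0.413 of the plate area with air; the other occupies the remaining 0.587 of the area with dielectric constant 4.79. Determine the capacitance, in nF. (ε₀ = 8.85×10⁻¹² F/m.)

C ≈ 0.626 nF

A = 2.63 × 1.61 cm² = 4.23×10⁻⁴ m².
Side-by-side slabs ⇒ two capacitors in parallel, each spanning the full gap.
C₁ = κ₁ε₀A₁/d = 1.00 × 8.85×10⁻¹² × 1.75×10⁻⁴ / 1.93×10⁻⁵ = 8.02×10⁻¹¹ F.
C₂ = κ₂ε₀A₂/d = 4.79 × 8.85×10⁻¹² × 2.49×10⁻⁴ / 1.93×10⁻⁵ = 5.46×10⁻¹⁰ F.
C = C₁ + C₂ = 6.26×10⁻¹⁰ F.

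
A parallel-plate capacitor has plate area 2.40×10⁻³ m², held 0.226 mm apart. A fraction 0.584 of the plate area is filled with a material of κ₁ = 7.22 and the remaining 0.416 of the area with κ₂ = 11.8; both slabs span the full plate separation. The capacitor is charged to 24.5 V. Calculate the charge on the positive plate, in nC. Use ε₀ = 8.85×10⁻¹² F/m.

Side-by-side slabs ⇒ two capacitors in parallel, each spanning the full gap.
C₁ = κ₁ε₀A₁/d = 7.22 × 8.85×10⁻¹² × 1.40×10⁻³ / 2.26×10⁻⁴ = 3.96×10⁻¹⁰ F.
C₂ = κ₂ε₀A₂/d = 11.8 × 8.85×10⁻¹² × 9.98×10⁻⁴ / 2.26×10⁻⁴ = 4.61×10⁻¹⁰ F.
C = C₁ + C₂ = 8.58×10⁻¹⁰ F.
Q = CV = 8.58×10⁻¹⁰ × 24.5 = 2.10×10⁻⁸ C.

Q ≈ 21.0 nC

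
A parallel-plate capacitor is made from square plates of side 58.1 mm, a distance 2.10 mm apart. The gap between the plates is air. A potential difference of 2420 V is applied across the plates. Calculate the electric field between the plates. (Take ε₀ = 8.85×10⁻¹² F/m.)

E ≈ 1.15 MV/m

E = V/d = 2420 / 2.10×10⁻³ = 1.15×10⁶ V/m.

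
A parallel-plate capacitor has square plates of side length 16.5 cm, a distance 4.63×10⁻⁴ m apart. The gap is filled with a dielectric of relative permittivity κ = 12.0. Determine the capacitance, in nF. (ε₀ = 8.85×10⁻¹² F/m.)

A = (16.5 cm)² = 2.72×10⁻² m².
C = κε₀A/d = 12.0 × 8.85×10⁻¹² × 2.72×10⁻² / 4.63×10⁻⁴ = 6.24×10⁻⁹ F.

C ≈ 6.24 nF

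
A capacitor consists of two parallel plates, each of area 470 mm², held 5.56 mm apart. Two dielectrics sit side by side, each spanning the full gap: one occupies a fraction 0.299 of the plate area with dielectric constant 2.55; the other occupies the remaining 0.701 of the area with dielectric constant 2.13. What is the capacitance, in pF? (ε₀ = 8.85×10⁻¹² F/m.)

1.69 pF

A = 470 mm² = 4.70×10⁻⁴ m².
Side-by-side slabs ⇒ two capacitors in parallel, each spanning the full gap.
C₁ = κ₁ε₀A₁/d = 2.55 × 8.85×10⁻¹² × 1.41×10⁻⁴ / 5.56×10⁻³ = 5.70×10⁻¹³ F.
C₂ = κ₂ε₀A₂/d = 2.13 × 8.85×10⁻¹² × 3.29×10⁻⁴ / 5.56×10⁻³ = 1.12×10⁻¹² F.
C = C₁ + C₂ = 1.69×10⁻¹² F.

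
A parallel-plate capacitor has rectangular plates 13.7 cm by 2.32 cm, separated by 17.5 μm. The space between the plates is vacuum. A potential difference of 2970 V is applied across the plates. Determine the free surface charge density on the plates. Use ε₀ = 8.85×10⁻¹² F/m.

σ ≈ 150 nC/cm²

A = 13.7 × 2.32 cm² = 3.18×10⁻³ m².
C = ε₀A/d = 8.85×10⁻¹² × 3.18×10⁻³ / 1.75×10⁻⁵ = 1.61×10⁻⁹ F.
σ = Q/A = CV/A = 1.61×10⁻⁹ × 2970 / 3.18×10⁻³ = 1.50×10⁻³ C/m².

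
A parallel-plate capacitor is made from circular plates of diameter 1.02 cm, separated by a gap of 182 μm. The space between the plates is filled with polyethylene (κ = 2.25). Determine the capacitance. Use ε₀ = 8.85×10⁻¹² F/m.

A = π(1.02/2 cm)² = 8.17×10⁻⁵ m².
C = κε₀A/d = 2.25 × 8.85×10⁻¹² × 8.17×10⁻⁵ / 1.82×10⁻⁴ = 8.94×10⁻¹² F.

8.94 pF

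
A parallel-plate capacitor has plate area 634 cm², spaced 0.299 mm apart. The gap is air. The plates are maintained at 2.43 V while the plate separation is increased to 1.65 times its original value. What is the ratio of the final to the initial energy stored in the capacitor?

Battery connected ⇒ V is held fixed.
C₂ = 0.606 C₁ and U = ½CV², so U₂/U₁ = C₂/C₁ = 0.606.

U₂/U₁ ≈ 0.606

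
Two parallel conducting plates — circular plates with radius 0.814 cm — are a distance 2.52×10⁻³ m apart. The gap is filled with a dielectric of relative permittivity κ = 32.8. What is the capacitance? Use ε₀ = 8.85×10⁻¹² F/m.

24.0 pF

A = π(0.814 cm)² = 2.08×10⁻⁴ m².
C = κε₀A/d = 32.8 × 8.85×10⁻¹² × 2.08×10⁻⁴ / 2.52×10⁻³ = 2.40×10⁻¹¹ F.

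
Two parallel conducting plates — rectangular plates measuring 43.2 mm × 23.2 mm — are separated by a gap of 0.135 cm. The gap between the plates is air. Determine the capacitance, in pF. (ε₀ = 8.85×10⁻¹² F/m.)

C ≈ 6.57 pF

A = 43.2 × 23.2 mm² = 1.00×10⁻³ m².
C = ε₀A/d = 8.85×10⁻¹² × 1.00×10⁻³ / 1.35×10⁻³ = 6.57×10⁻¹² F.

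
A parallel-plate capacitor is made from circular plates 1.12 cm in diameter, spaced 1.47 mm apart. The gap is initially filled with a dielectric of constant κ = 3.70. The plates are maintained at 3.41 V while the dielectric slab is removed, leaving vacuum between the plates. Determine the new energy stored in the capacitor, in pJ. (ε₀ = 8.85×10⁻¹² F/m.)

A = π(1.12/2 cm)² = 9.85×10⁻⁵ m².
Initially C₁ = κε₀A/d = 3.70 × 8.85×10⁻¹² × 9.85×10⁻⁵ / 1.47×10⁻³ = 2.19×10⁻¹² F.
U₁ = 1.28×10⁻¹¹ J.
Battery connected ⇒ V is held fixed. C₂ = 0.270 C₁ and U = ½CV², so U₂/U₁ = C₂/C₁ = 0.270.
U₂ = 0.270 × 1.28×10⁻¹¹ = 3.45×10⁻¹² J.

3.45 pJ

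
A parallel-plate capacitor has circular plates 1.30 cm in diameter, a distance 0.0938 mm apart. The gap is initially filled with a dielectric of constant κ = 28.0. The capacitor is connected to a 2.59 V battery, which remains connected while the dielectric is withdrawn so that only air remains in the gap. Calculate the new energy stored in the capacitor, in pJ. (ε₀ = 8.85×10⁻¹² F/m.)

42.0 pJ

A = π(1.30/2 cm)² = 1.33×10⁻⁴ m².
Initially C₁ = κε₀A/d = 28.0 × 8.85×10⁻¹² × 1.33×10⁻⁴ / 9.38×10⁻⁵ = 3.51×10⁻¹⁰ F.
U₁ = 1.18×10⁻⁹ J.
Battery connected ⇒ V is held fixed. C₂ = 0.0357 C₁ and U = ½CV², so U₂/U₁ = C₂/C₁ = 0.0357.
U₂ = 0.0357 × 1.18×10⁻⁹ = 4.20×10⁻¹¹ J.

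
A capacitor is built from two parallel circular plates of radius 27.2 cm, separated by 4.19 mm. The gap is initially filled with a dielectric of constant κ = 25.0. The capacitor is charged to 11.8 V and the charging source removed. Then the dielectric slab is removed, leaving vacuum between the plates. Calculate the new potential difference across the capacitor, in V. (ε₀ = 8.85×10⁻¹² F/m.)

A = π(27.2 cm)² = 0.232 m².
Initially C₁ = κε₀A/d = 25.0 × 8.85×10⁻¹² × 0.232 / 4.19×10⁻³ = 1.23×10⁻⁸ F.
V₁ = 11.8 V.
Isolated ⇒ Q is held fixed. C₂ = 0.0400 C₁ and V = Q/C, so V₂/V₁ = C₁/C₂ = 25.0.
V₂ = 25.0 × 11.8 = 2.95×10² V.

V ≈ 295 V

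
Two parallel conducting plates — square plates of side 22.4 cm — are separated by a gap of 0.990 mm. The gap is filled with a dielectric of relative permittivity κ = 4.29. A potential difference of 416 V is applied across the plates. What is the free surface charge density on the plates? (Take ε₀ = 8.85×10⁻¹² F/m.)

A = (22.4 cm)² = 5.02×10⁻² m².
C = κε₀A/d = 4.29 × 8.85×10⁻¹² × 5.02×10⁻² / 9.90×10⁻⁴ = 1.92×10⁻⁹ F.
σ = Q/A = CV/A = 1.92×10⁻⁹ × 416 / 5.02×10⁻² = 1.60×10⁻⁵ C/m².

σ ≈ 16.0 μC/m²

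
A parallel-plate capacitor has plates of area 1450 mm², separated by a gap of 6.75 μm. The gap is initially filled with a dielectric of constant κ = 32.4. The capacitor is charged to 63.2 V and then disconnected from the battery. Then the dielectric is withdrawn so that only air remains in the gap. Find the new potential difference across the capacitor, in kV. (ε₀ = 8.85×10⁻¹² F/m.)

V ≈ 2.05 kV

A = 1450 mm² = 1.45×10⁻³ m².
Initially C₁ = κε₀A/d = 32.4 × 8.85×10⁻¹² × 1.45×10⁻³ / 6.75×10⁻⁶ = 6.16×10⁻⁸ F.
V₁ = 63.2 V.
Isolated ⇒ Q is held fixed. C₂ = 0.0309 C₁ and V = Q/C, so V₂/V₁ = C₁/C₂ = 32.4.
V₂ = 32.4 × 63.2 = 2.05×10³ V.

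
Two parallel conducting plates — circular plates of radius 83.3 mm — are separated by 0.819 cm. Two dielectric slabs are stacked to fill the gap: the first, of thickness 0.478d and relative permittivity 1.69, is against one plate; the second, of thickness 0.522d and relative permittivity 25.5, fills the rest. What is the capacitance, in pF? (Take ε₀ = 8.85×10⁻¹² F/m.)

A = π(83.3 mm)² = 2.18×10⁻² m².
Stacked slabs ⇒ two capacitors in series, each with the full plate area.
C₁ = κ₁ε₀A/d₁ = 1.69 × 8.85×10⁻¹² × 2.18×10⁻² / 3.91×10⁻³ = 8.33×10⁻¹¹ F.
C₂ = κ₂ε₀A/d₂ = 25.5 × 8.85×10⁻¹² × 2.18×10⁻² / 4.28×10⁻³ = 1.15×10⁻⁹ F.
C = (1/C₁ + 1/C₂)⁻¹ = 7.77×10⁻¹¹ F.

77.7 pF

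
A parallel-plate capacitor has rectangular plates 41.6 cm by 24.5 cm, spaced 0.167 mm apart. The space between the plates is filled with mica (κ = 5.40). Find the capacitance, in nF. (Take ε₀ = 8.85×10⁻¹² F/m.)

A = 41.6 × 24.5 cm² = 0.102 m².
C = κε₀A/d = 5.40 × 8.85×10⁻¹² × 0.102 / 1.67×10⁻⁴ = 2.92×10⁻⁸ F.

29.2 nF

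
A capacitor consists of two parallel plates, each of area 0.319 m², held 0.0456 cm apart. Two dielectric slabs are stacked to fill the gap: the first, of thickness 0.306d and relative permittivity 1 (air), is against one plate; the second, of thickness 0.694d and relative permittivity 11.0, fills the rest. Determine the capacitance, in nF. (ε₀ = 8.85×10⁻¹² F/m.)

Stacked slabs ⇒ two capacitors in series, each with the full plate area.
C₁ = κ₁ε₀A/d₁ = 1.00 × 8.85×10⁻¹² × 0.319 / 1.40×10⁻⁴ = 2.02×10⁻⁸ F.
C₂ = κ₂ε₀A/d₂ = 11.0 × 8.85×10⁻¹² × 0.319 / 3.16×10⁻⁴ = 9.81×10⁻⁸ F.
C = (1/C₁ + 1/C₂)⁻¹ = 1.68×10⁻⁸ F.

C ≈ 16.8 nF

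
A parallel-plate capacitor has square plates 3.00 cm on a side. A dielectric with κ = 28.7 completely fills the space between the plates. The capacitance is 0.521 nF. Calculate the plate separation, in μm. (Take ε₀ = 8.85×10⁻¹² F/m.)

A = (3.00 cm)² = 9.00×10⁻⁴ m².
d = κε₀A/C = 28.7 × 8.85×10⁻¹² × 9.00×10⁻⁴ / 5.21×10⁻¹⁰ = 4.39×10⁻⁴ m.

439 μm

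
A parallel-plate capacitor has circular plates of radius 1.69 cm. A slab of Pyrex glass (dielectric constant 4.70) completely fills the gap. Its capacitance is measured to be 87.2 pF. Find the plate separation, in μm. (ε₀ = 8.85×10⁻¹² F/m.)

d ≈ 428 μm

A = π(1.69 cm)² = 8.97×10⁻⁴ m².
d = κε₀A/C = 4.70 × 8.85×10⁻¹² × 8.97×10⁻⁴ / 8.72×10⁻¹¹ = 4.28×10⁻⁴ m.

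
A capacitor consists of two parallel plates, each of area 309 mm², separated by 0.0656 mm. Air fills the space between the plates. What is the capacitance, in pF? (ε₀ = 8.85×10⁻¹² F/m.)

A = 309 mm² = 3.09×10⁻⁴ m².
C = ε₀A/d = 8.85×10⁻¹² × 3.09×10⁻⁴ / 6.56×10⁻⁵ = 4.17×10⁻¹¹ F.

C ≈ 41.7 pF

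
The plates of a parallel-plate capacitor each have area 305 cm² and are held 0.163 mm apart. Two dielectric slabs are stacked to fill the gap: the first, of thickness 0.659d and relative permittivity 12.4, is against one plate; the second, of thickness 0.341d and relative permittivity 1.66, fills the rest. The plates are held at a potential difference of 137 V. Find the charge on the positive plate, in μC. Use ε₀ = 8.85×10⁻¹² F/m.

0.877 μC

A = 305 cm² = 3.05×10⁻² m².
Stacked slabs ⇒ two capacitors in series, each with the full plate area.
C₁ = κ₁ε₀A/d₁ = 12.4 × 8.85×10⁻¹² × 3.05×10⁻² / 1.07×10⁻⁴ = 3.12×10⁻⁸ F.
C₂ = κ₂ε₀A/d₂ = 1.66 × 8.85×10⁻¹² × 3.05×10⁻² / 5.56×10⁻⁵ = 8.06×10⁻⁹ F.
C = (1/C₁ + 1/C₂)⁻¹ = 6.40×10⁻⁹ F.
Q = CV = 6.40×10⁻⁹ × 137 = 8.77×10⁻⁷ C.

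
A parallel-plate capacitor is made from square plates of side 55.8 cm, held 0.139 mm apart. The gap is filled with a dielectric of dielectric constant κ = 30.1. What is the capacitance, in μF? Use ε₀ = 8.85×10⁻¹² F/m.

C ≈ 0.597 μF

A = (55.8 cm)² = 0.311 m².
C = κε₀A/d = 30.1 × 8.85×10⁻¹² × 0.311 / 1.39×10⁻⁴ = 5.97×10⁻⁷ F.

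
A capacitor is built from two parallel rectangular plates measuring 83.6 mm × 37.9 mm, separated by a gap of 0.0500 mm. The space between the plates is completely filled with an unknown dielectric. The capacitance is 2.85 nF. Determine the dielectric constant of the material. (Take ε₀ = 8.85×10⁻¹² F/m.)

κ ≈ 5.08

A = 83.6 × 37.9 mm² = 3.17×10⁻³ m².
κ = Cd/(ε₀A) = 2.85×10⁻⁹ × 5.00×10⁻⁵ / (8.85×10⁻¹² × 3.17×10⁻³) = 5.08.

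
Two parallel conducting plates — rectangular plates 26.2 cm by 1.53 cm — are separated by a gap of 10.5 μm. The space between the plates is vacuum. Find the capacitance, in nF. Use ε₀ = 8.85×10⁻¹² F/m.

C ≈ 3.38 nF

A = 26.2 × 1.53 cm² = 4.01×10⁻³ m².
C = ε₀A/d = 8.85×10⁻¹² × 4.01×10⁻³ / 1.05×10⁻⁵ = 3.38×10⁻⁹ F.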